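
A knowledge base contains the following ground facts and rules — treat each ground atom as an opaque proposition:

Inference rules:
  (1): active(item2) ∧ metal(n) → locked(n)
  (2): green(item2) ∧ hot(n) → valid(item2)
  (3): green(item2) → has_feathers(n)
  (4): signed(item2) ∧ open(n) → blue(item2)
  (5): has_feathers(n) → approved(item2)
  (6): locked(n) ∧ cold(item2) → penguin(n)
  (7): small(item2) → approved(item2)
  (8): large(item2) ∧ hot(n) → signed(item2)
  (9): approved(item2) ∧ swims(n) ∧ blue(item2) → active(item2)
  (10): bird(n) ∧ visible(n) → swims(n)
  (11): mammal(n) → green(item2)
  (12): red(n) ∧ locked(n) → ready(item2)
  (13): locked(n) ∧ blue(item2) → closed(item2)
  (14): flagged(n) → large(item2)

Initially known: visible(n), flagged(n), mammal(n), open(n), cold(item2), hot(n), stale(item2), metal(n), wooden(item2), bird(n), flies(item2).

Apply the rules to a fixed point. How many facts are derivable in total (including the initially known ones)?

Round 1 — (10), (11), (14), derive swims(n), green(item2), large(item2).
Round 2 — (2), (3), (8), derive valid(item2), has_feathers(n), signed(item2).
Round 3 — (4), (5), derive blue(item2), approved(item2).
Round 4 — (9), derive active(item2).
Round 5 — (1), derive locked(n).
Round 6 — (6), (13), derive penguin(n), closed(item2).
Closure: {active(item2), approved(item2), bird(n), blue(item2), closed(item2), cold(item2), flagged(n), flies(item2), green(item2), has_feathers(n), hot(n), large(item2), locked(n), mammal(n), metal(n), open(n), penguin(n), signed(item2), stale(item2), swims(n), valid(item2), visible(n), wooden(item2)} — 23 facts.

23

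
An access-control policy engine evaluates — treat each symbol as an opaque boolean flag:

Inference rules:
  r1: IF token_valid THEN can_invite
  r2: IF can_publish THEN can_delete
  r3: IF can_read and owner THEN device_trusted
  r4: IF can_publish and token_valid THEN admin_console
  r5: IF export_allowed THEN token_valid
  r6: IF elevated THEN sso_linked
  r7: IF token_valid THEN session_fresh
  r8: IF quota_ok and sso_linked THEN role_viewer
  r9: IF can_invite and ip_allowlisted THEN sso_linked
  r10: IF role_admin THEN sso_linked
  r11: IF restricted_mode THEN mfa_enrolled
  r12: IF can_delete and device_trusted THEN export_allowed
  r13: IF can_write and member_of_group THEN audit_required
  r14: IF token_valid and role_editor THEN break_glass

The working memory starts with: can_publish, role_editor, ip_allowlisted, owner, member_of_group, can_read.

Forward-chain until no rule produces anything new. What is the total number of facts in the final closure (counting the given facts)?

15

Round 1: r2 [IF can_publish THEN can_delete]; r3 [IF can_read and owner THEN device_trusted]. Adds can_delete, device_trusted.
Round 2: r12 [IF can_delete and device_trusted THEN export_allowed]. Adds export_allowed.
Round 3: r5 [IF export_allowed THEN token_valid]. Adds token_valid.
Round 4: r1 [IF token_valid THEN can_invite]; r4 [IF can_publish and token_valid THEN admin_console]; r7 [IF token_valid THEN session_fresh]; r14 [IF token_valid and role_editor THEN break_glass]. Adds can_invite, admin_console, session_fresh, break_glass.
Round 5: r9 [IF can_invite and ip_allowlisted THEN sso_linked]. Adds sso_linked.
Closure: {admin_console, break_glass, can_delete, can_invite, can_publish, can_read, device_trusted, export_allowed, ip_allowlisted, member_of_group, owner, role_editor, session_fresh, sso_linked, token_valid} — 15 facts.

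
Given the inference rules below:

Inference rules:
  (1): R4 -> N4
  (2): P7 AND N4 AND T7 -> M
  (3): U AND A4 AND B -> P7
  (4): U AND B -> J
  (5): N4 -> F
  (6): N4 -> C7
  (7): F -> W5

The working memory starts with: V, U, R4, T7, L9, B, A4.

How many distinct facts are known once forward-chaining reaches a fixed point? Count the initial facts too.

Round 1 fires (1), (3), (4), giving N4, P7, J.
Round 2 fires (2), (5), (6), giving M, F, C7.
Round 3 fires (7), giving W5.
Closure: {A4, B, C7, F, J, L9, M, N4, P7, R4, T7, U, V, W5} — 14 facts.

14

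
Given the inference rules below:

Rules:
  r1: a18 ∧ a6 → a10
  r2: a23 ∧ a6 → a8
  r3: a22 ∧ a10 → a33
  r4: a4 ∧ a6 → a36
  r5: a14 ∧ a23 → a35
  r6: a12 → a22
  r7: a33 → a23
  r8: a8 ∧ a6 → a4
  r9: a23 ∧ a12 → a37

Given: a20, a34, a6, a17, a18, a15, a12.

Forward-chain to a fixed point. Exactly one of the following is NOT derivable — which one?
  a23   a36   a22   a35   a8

Round 1 — r1, r6, derive a10, a22.
Round 2 — r3, derive a33.
Round 3 — r7, derive a23.
Round 4 — r2, r9, derive a8, a37.
Round 5 — r8, derive a4.
Round 6 — r4, derive a36.
Derived: a22 (round 1), a36 (round 6), a8 (round 4), a23 (round 3). a35 never appears in any round.

a35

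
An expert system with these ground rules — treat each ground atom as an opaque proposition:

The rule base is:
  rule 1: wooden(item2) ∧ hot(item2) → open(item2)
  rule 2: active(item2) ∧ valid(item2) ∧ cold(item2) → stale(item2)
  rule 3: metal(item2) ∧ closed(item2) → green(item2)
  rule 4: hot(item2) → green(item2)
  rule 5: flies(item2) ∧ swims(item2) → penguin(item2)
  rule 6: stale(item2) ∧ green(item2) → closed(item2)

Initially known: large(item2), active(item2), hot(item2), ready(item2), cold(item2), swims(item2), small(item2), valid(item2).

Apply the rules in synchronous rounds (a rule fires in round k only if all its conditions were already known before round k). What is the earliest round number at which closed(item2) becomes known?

2

Round 1 fires rule 2, rule 4, giving stale(item2), green(item2).
Round 2 fires rule 6, giving closed(item2).
closed(item2) first appears in round 2.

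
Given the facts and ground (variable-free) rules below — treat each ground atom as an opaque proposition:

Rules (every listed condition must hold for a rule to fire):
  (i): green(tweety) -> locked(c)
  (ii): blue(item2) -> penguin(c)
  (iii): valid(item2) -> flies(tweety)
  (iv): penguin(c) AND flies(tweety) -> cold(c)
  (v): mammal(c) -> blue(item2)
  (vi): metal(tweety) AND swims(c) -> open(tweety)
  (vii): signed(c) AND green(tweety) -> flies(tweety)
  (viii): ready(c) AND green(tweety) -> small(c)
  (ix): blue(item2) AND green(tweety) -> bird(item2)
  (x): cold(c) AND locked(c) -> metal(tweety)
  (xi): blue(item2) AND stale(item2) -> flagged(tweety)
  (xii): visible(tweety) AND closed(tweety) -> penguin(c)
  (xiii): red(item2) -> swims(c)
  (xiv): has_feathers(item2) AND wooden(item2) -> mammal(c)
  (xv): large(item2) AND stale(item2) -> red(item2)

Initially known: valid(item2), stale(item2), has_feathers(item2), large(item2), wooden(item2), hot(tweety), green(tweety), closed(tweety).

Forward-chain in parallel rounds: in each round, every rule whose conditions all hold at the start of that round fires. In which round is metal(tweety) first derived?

5

Round 1 — (i), (iii), (xiv), (xv), derive locked(c), flies(tweety), mammal(c), red(item2).
Round 2 — (v), (xiii), derive blue(item2), swims(c).
Round 3 — (ii), (ix), (xi), derive penguin(c), bird(item2), flagged(tweety).
Round 4 — (iv), derive cold(c).
Round 5 — (x), derive metal(tweety).
metal(tweety) first appears in round 5.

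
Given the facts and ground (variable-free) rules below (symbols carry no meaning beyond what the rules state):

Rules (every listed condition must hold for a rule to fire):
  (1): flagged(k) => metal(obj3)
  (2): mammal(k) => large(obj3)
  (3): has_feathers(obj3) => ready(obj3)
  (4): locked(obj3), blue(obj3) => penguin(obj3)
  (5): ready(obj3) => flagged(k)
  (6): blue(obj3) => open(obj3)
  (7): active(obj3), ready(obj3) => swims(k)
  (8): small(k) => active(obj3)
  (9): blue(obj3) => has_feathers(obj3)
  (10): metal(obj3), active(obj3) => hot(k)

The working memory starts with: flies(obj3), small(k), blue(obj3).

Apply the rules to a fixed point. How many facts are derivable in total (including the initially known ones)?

Round 1 fires (6), (8), (9), giving open(obj3), active(obj3), has_feathers(obj3).
Round 2 fires (3), giving ready(obj3).
Round 3 fires (5), (7), giving flagged(k), swims(k).
Round 4 fires (1), giving metal(obj3).
Round 5 fires (10), giving hot(k).
Closure: {active(obj3), blue(obj3), flagged(k), flies(obj3), has_feathers(obj3), hot(k), metal(obj3), open(obj3), ready(obj3), small(k), swims(k)} — 11 facts.

11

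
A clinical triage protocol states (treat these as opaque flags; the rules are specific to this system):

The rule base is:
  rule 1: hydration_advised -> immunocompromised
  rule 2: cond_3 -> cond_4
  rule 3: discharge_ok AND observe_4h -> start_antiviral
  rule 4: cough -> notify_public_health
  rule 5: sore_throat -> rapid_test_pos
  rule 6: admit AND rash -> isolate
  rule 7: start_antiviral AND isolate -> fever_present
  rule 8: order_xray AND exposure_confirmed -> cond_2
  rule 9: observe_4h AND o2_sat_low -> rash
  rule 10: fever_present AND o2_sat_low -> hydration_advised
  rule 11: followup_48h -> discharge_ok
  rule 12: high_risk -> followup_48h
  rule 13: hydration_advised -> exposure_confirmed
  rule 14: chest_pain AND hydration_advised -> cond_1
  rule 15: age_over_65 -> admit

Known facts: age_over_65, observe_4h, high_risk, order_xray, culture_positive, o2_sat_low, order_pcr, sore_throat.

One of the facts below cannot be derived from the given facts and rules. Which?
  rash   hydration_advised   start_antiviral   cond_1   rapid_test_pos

Round 1 — rule 5, rule 9, rule 12, rule 15, derive rapid_test_pos, rash, followup_48h, admit.
Round 2 — rule 6, rule 11, derive isolate, discharge_ok.
Round 3 — rule 3, derive start_antiviral.
Round 4 — rule 7, derive fever_present.
Round 5 — rule 10, derive hydration_advised.
Round 6 — rule 1, rule 13, derive immunocompromised, exposure_confirmed.
Round 7 — rule 8, derive cond_2.
Derived: start_antiviral (round 3), rash (round 1), hydration_advised (round 5), rapid_test_pos (round 1). cond_1 never appears in any round.

cond_1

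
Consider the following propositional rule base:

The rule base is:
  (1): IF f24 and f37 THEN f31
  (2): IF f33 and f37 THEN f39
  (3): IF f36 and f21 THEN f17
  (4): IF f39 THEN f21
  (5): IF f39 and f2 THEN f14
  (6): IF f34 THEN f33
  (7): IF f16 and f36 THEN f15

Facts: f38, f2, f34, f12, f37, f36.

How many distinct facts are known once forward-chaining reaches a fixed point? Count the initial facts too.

Round 1: (6) [IF f34 THEN f33]. New: f33.
Round 2: (2) [IF f33 and f37 THEN f39]. New: f39.
Round 3: (4) [IF f39 THEN f21]; (5) [IF f39 and f2 THEN f14]. New: f21, f14.
Round 4: (3) [IF f36 and f21 THEN f17]. New: f17.
Closure: {f12, f14, f17, f2, f21, f33, f34, f36, f37, f38, f39} — 11 facts.

11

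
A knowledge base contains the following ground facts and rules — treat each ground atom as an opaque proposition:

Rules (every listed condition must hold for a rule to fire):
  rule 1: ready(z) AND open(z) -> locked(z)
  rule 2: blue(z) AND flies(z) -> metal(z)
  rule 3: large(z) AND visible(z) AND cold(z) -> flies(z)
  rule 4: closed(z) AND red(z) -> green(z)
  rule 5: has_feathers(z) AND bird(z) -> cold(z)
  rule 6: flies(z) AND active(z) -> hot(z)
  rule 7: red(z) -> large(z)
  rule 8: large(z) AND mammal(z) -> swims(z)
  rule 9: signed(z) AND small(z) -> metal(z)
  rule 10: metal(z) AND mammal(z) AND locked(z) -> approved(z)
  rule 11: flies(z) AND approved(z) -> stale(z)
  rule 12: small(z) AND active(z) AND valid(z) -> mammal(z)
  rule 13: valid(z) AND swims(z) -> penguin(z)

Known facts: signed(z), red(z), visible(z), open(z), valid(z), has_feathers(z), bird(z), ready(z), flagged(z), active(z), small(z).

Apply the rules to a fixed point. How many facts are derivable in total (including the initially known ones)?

22

Round 1 fires rule 1, rule 5, rule 7, rule 9, rule 12, giving locked(z), cold(z), large(z), metal(z), mammal(z).
Round 2 fires rule 3, rule 8, rule 10, giving flies(z), swims(z), approved(z).
Round 3 fires rule 6, rule 11, rule 13, giving hot(z), stale(z), penguin(z).
Closure: {active(z), approved(z), bird(z), cold(z), flagged(z), flies(z), has_feathers(z), hot(z), large(z), locked(z), mammal(z), metal(z), open(z), penguin(z), ready(z), red(z), signed(z), small(z), stale(z), swims(z), valid(z), visible(z)} — 22 facts.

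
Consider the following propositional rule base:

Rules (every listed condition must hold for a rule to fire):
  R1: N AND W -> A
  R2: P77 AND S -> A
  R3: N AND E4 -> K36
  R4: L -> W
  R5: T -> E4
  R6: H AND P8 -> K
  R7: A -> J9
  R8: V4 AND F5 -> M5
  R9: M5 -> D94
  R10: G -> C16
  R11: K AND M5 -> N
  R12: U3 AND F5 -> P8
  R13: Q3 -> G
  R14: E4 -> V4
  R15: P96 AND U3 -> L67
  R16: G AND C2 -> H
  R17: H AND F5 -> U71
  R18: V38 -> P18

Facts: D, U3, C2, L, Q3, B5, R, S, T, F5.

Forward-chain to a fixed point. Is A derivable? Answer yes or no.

yes

Round 1: R4 [L -> W]; R5 [T -> E4]; R12 [U3 AND F5 -> P8]; R13 [Q3 -> G]. New: W, E4, P8, G.
Round 2: R10 [G -> C16]; R14 [E4 -> V4]; R16 [G AND C2 -> H]. New: C16, V4, H.
Round 3: R6 [H AND P8 -> K]; R8 [V4 AND F5 -> M5]; R17 [H AND F5 -> U71]. New: K, M5, U71.
Round 4: R9 [M5 -> D94]; R11 [K AND M5 -> N]. New: D94, N.
Round 5: R1 [N AND W -> A]; R3 [N AND E4 -> K36]. New: A, K36.
Round 6: R7 [A -> J9]. New: J9.
A appears in round 5, so it is derivable.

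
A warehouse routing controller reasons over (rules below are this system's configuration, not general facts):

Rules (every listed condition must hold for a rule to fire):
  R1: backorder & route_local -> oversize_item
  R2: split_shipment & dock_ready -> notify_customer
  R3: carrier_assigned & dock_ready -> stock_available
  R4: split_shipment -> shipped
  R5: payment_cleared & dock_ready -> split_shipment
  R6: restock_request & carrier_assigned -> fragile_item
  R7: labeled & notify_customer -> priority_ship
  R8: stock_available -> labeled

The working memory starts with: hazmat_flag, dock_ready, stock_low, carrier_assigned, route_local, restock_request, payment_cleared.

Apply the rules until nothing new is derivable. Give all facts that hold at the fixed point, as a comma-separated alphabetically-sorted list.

Round 1: R3 [carrier_assigned & dock_ready -> stock_available]; R5 [payment_cleared & dock_ready -> split_shipment]; R6 [restock_request & carrier_assigned -> fragile_item]. New: stock_available, split_shipment, fragile_item.
Round 2: R2 [split_shipment & dock_ready -> notify_customer]; R4 [split_shipment -> shipped]; R8 [stock_available -> labeled]. New: notify_customer, shipped, labeled.
Round 3: R7 [labeled & notify_customer -> priority_ship]. New: priority_ship.

carrier_assigned, dock_ready, fragile_item, hazmat_flag, labeled, notify_customer, payment_cleared, priority_ship, restock_request, route_local, shipped, split_shipment, stock_available, stock_low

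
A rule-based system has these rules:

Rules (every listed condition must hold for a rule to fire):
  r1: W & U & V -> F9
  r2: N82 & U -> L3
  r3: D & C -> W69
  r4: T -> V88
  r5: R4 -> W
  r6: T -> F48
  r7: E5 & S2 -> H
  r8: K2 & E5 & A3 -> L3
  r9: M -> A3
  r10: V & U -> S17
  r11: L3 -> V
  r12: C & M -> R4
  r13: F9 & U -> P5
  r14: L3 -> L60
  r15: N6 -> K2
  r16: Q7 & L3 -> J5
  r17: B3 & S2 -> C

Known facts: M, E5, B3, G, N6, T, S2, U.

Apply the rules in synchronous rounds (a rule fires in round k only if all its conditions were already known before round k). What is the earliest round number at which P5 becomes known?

Round 1 — r4, r6, r7, r9, r15, r17, derive V88, F48, H, A3, K2, C.
Round 2 — r8, r12, derive L3, R4.
Round 3 — r5, r11, r14, derive W, V, L60.
Round 4 — r1, r10, derive F9, S17.
Round 5 — r13, derive P5.
P5 first appears in round 5.

5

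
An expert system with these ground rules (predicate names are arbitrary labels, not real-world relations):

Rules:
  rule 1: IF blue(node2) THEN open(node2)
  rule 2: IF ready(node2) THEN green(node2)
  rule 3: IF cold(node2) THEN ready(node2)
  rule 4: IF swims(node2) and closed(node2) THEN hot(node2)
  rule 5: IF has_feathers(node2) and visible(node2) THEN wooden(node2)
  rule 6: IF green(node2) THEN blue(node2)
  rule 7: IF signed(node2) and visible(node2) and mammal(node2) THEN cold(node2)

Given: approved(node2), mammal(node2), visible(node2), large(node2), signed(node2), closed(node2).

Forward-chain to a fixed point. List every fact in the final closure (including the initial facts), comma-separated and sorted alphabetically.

approved(node2), blue(node2), closed(node2), cold(node2), green(node2), large(node2), mammal(node2), open(node2), ready(node2), signed(node2), visible(node2)

Round 1 — rule 7, derive cold(node2).
Round 2 — rule 3, derive ready(node2).
Round 3 — rule 2, derive green(node2).
Round 4 — rule 6, derive blue(node2).
Round 5 — rule 1, derive open(node2).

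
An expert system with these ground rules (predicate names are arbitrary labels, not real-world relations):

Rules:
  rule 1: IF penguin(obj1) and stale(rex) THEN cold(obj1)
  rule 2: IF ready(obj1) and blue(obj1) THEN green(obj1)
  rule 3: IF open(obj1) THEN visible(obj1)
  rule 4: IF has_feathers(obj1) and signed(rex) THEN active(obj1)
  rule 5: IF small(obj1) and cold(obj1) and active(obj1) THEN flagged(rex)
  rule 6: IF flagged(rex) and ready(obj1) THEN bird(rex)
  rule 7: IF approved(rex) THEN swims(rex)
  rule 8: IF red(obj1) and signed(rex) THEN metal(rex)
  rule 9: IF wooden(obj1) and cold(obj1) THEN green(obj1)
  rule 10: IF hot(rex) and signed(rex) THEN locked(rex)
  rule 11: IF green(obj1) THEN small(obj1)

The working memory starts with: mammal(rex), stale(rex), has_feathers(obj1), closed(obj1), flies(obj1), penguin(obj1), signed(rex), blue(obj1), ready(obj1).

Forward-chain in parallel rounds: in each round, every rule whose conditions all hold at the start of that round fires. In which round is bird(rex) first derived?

4

[1] rule 1 [IF penguin(obj1) and stale(rex) THEN cold(obj1)]; rule 2 [IF ready(obj1) and blue(obj1) THEN green(obj1)]; rule 4 [IF has_feathers(obj1) and signed(rex) THEN active(obj1)]. ⇒ new: cold(obj1), green(obj1), active(obj1).
[2] rule 11 [IF green(obj1) THEN small(obj1)]. ⇒ new: small(obj1).
[3] rule 5 [IF small(obj1) and cold(obj1) and active(obj1) THEN flagged(rex)]. ⇒ new: flagged(rex).
[4] rule 6 [IF flagged(rex) and ready(obj1) THEN bird(rex)]. ⇒ new: bird(rex).
bird(rex) first appears in round 4.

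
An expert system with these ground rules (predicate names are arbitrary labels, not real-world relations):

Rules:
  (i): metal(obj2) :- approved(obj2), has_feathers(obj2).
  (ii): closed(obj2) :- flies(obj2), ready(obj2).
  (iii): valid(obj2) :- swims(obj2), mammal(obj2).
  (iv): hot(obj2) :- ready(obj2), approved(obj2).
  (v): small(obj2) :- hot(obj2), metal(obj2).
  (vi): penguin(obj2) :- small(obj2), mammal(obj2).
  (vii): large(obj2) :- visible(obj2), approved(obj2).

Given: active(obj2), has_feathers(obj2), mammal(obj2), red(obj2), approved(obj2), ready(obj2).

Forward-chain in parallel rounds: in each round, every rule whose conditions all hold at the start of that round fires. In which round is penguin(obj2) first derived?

3

Round 1: (i) [metal(obj2) :- approved(obj2), has_feathers(obj2).]; (iv) [hot(obj2) :- ready(obj2), approved(obj2).]. Adds metal(obj2), hot(obj2).
Round 2: (v) [small(obj2) :- hot(obj2), metal(obj2).]. Adds small(obj2).
Round 3: (vi) [penguin(obj2) :- small(obj2), mammal(obj2).]. Adds penguin(obj2).
penguin(obj2) first appears in round 3.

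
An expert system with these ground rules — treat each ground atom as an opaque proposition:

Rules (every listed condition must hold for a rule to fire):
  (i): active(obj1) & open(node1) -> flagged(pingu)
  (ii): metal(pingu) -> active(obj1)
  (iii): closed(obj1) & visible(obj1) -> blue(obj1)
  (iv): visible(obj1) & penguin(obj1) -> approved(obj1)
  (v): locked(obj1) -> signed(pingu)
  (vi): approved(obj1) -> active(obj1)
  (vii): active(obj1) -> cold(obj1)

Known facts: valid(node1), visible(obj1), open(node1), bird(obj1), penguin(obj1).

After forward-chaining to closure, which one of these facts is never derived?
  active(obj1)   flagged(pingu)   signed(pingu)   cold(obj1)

signed(pingu)

Round 1: (iv) [visible(obj1) & penguin(obj1) -> approved(obj1)]. New: approved(obj1).
Round 2: (vi) [approved(obj1) -> active(obj1)]. New: active(obj1).
Round 3: (i) [active(obj1) & open(node1) -> flagged(pingu)]; (vii) [active(obj1) -> cold(obj1)]. New: flagged(pingu), cold(obj1).
Derived: flagged(pingu) (round 3), cold(obj1) (round 3), active(obj1) (round 2). signed(pingu) never appears in any round.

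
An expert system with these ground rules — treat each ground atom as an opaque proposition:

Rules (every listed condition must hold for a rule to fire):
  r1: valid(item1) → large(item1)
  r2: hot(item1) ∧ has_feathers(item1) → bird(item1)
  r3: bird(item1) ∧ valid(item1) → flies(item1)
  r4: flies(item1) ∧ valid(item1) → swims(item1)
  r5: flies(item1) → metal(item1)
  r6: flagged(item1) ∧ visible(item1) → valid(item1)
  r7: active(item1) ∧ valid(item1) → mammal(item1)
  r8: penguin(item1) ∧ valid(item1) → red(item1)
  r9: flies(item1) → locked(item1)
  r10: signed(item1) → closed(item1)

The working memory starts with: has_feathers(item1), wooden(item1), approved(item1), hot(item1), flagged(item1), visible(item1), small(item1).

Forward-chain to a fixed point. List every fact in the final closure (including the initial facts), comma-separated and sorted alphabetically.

approved(item1), bird(item1), flagged(item1), flies(item1), has_feathers(item1), hot(item1), large(item1), locked(item1), metal(item1), small(item1), swims(item1), valid(item1), visible(item1), wooden(item1)

Round 1 — r2, r6, derive bird(item1), valid(item1).
Round 2 — r1, r3, derive large(item1), flies(item1).
Round 3 — r4, r5, r9, derive swims(item1), metal(item1), locked(item1).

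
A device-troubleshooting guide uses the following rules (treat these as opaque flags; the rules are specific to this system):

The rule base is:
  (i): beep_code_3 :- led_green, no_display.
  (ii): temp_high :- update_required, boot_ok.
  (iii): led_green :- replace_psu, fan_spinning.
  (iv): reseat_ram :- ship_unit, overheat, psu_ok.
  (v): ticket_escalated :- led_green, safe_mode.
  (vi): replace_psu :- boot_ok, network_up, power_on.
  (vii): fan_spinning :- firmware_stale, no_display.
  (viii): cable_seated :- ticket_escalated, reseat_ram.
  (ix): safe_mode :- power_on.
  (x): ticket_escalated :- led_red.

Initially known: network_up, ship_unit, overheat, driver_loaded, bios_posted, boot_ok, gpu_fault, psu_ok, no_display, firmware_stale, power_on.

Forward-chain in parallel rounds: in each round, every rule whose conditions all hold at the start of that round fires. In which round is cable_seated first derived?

4

Round 1 — (iv), (vi), (vii), (ix), derive reseat_ram, replace_psu, fan_spinning, safe_mode.
Round 2 — (iii), derive led_green.
Round 3 — (i), (v), derive beep_code_3, ticket_escalated.
Round 4 — (viii), derive cable_seated.
cable_seated first appears in round 4.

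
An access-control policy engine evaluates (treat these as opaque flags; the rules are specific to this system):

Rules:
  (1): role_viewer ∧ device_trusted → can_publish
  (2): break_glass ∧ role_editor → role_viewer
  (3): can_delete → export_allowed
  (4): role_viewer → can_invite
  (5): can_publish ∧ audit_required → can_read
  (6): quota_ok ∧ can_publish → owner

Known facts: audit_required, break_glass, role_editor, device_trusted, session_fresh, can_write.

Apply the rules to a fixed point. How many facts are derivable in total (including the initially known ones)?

Round 1: (2) [break_glass ∧ role_editor → role_viewer]. Adds role_viewer.
Round 2: (1) [role_viewer ∧ device_trusted → can_publish]; (4) [role_viewer → can_invite]. Adds can_publish, can_invite.
Round 3: (5) [can_publish ∧ audit_required → can_read]. Adds can_read.
Closure: {audit_required, break_glass, can_invite, can_publish, can_read, can_write, device_trusted, role_editor, role_viewer, session_fresh} — 10 facts.

10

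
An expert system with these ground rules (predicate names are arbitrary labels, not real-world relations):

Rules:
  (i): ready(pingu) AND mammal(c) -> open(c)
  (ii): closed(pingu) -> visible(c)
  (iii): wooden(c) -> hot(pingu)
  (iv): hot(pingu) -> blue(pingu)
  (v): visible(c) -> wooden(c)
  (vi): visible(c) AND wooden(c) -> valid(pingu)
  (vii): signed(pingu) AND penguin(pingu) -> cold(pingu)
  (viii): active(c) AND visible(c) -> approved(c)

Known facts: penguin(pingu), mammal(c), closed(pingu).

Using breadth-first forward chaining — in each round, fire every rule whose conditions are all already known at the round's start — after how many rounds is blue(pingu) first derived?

[1] (ii) [closed(pingu) -> visible(c)]. ⇒ new: visible(c).
[2] (v) [visible(c) -> wooden(c)]. ⇒ new: wooden(c).
[3] (iii) [wooden(c) -> hot(pingu)]; (vi) [visible(c) AND wooden(c) -> valid(pingu)]. ⇒ new: hot(pingu), valid(pingu).
[4] (iv) [hot(pingu) -> blue(pingu)]. ⇒ new: blue(pingu).
blue(pingu) first appears in round 4.

4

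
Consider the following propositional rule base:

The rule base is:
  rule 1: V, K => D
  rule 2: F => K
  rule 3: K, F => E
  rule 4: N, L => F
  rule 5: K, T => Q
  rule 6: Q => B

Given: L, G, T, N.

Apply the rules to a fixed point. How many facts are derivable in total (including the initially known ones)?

9

Round 1 fires rule 4, giving F.
Round 2 fires rule 2, giving K.
Round 3 fires rule 3, rule 5, giving E, Q.
Round 4 fires rule 6, giving B.
Closure: {B, E, F, G, K, L, N, Q, T} — 9 facts.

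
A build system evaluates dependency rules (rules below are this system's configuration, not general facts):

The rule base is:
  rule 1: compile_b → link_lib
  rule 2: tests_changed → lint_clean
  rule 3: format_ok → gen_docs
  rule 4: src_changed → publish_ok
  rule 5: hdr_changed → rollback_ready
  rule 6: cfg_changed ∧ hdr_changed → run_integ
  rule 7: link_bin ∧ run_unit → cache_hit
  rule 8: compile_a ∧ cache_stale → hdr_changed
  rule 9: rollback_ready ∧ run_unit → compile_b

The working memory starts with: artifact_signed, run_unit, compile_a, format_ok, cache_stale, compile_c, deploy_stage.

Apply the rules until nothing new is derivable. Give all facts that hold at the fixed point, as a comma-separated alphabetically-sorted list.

artifact_signed, cache_stale, compile_a, compile_b, compile_c, deploy_stage, format_ok, gen_docs, hdr_changed, link_lib, rollback_ready, run_unit

Round 1: rule 3 [format_ok → gen_docs]; rule 8 [compile_a ∧ cache_stale → hdr_changed]. New: gen_docs, hdr_changed.
Round 2: rule 5 [hdr_changed → rollback_ready]. New: rollback_ready.
Round 3: rule 9 [rollback_ready ∧ run_unit → compile_b]. New: compile_b.
Round 4: rule 1 [compile_b → link_lib]. New: link_lib.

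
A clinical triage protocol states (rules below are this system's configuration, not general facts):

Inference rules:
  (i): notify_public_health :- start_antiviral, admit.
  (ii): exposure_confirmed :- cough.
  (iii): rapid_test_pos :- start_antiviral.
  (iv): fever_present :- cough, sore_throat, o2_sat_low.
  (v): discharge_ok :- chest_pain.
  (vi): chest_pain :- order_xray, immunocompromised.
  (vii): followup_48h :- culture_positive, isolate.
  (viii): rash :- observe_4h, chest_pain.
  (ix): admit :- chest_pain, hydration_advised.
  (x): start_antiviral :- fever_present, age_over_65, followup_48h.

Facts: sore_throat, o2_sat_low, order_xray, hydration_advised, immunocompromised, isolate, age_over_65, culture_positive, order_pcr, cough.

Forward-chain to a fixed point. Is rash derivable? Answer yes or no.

Round 1: (ii) [exposure_confirmed :- cough.]; (iv) [fever_present :- cough, sore_throat, o2_sat_low.]; (vi) [chest_pain :- order_xray, immunocompromised.]; (vii) [followup_48h :- culture_positive, isolate.]. New: exposure_confirmed, fever_present, chest_pain, followup_48h.
Round 2: (v) [discharge_ok :- chest_pain.]; (ix) [admit :- chest_pain, hydration_advised.]; (x) [start_antiviral :- fever_present, age_over_65, followup_48h.]. New: discharge_ok, admit, start_antiviral.
Round 3: (i) [notify_public_health :- start_antiviral, admit.]; (iii) [rapid_test_pos :- start_antiviral.]. New: notify_public_health, rapid_test_pos.
Fixed point reached. rash is concluded only by (viii); (viii) needs observe_4h (never derived).

no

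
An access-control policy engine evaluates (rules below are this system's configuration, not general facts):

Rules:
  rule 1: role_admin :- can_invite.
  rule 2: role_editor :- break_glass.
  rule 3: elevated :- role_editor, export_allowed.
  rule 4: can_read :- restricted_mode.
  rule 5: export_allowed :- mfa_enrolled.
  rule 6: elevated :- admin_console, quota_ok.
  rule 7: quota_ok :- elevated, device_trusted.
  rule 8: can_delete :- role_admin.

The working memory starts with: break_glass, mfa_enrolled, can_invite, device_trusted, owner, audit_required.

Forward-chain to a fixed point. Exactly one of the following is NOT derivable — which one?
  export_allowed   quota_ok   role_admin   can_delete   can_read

can_read

Round 1: rule 1 [role_admin :- can_invite.]; rule 2 [role_editor :- break_glass.]; rule 5 [export_allowed :- mfa_enrolled.]. New: role_admin, role_editor, export_allowed.
Round 2: rule 3 [elevated :- role_editor, export_allowed.]; rule 8 [can_delete :- role_admin.]. New: elevated, can_delete.
Round 3: rule 7 [quota_ok :- elevated, device_trusted.]. New: quota_ok.
Derived: export_allowed (round 1), role_admin (round 1), quota_ok (round 3), can_delete (round 2). can_read never appears in any round.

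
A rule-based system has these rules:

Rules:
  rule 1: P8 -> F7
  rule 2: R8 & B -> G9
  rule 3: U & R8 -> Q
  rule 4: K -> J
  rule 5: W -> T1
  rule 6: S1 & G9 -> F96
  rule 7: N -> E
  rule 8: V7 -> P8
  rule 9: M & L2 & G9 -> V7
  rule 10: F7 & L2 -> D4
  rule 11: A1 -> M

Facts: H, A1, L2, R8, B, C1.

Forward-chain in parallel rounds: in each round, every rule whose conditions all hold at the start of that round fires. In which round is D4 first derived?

5

Round 1 fires rule 2, rule 11, giving G9, M.
Round 2 fires rule 9, giving V7.
Round 3 fires rule 8, giving P8.
Round 4 fires rule 1, giving F7.
Round 5 fires rule 10, giving D4.
D4 first appears in round 5.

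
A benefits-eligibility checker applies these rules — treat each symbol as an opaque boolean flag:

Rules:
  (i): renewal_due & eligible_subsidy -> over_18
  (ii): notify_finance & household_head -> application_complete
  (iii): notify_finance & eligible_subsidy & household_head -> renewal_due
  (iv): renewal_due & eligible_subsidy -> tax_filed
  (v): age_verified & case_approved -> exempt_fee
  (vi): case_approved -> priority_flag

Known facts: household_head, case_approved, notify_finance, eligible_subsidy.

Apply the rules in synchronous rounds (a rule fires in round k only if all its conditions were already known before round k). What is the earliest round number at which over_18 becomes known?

2

Round 1 — (ii), (iii), (vi), derive application_complete, renewal_due, priority_flag.
Round 2 — (i), (iv), derive over_18, tax_filed.
over_18 first appears in round 2.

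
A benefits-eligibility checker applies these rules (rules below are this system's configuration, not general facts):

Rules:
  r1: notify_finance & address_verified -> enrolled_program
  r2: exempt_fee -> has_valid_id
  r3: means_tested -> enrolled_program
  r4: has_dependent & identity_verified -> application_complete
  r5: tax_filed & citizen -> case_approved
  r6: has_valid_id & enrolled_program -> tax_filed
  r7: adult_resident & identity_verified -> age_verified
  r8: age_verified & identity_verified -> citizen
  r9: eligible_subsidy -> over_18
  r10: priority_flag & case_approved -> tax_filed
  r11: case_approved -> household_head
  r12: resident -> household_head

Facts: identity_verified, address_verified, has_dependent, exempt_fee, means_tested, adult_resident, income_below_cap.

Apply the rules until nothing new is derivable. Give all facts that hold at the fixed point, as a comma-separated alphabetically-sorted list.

Round 1 — r2, r3, r4, r7, derive has_valid_id, enrolled_program, application_complete, age_verified.
Round 2 — r6, r8, derive tax_filed, citizen.
Round 3 — r5, derive case_approved.
Round 4 — r11, derive household_head.

address_verified, adult_resident, age_verified, application_complete, case_approved, citizen, enrolled_program, exempt_fee, has_dependent, has_valid_id, household_head, identity_verified, income_below_cap, means_tested, tax_filed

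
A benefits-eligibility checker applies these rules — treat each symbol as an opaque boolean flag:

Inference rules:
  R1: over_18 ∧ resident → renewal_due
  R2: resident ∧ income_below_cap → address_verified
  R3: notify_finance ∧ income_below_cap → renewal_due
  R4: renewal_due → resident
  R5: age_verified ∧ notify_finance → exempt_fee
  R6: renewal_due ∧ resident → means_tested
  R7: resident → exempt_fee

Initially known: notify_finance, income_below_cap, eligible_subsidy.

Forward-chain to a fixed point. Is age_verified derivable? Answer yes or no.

no

Round 1 — R3, derive renewal_due.
Round 2 — R4, derive resident.
Round 3 — R2, R6, R7, derive address_verified, means_tested, exempt_fee.
Fixed point reached. No rule has age_verified as a consequent, and it is not given.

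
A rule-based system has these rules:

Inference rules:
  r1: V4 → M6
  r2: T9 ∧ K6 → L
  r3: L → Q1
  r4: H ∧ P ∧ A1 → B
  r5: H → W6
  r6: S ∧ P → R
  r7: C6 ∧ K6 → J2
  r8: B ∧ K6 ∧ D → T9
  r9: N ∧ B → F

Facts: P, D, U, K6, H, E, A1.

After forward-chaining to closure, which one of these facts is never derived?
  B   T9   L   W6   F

[1] r4 [H ∧ P ∧ A1 → B]; r5 [H → W6]. ⇒ new: B, W6.
[2] r8 [B ∧ K6 ∧ D → T9]. ⇒ new: T9.
[3] r2 [T9 ∧ K6 → L]. ⇒ new: L.
[4] r3 [L → Q1]. ⇒ new: Q1.
Derived: T9 (round 2), B (round 1), W6 (round 1), L (round 3). F never appears in any round.

F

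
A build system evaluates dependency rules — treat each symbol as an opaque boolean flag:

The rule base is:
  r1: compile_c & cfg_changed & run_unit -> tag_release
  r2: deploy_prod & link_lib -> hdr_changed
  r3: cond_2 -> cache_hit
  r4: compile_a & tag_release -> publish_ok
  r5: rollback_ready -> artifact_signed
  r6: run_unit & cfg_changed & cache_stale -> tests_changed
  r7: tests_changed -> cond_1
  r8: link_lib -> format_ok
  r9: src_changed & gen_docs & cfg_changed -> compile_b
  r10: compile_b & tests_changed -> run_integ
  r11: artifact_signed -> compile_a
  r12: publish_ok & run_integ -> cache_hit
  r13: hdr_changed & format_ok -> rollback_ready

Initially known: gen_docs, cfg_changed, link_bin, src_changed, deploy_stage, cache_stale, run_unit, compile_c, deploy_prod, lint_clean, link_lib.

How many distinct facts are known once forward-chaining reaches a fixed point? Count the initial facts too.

Round 1 fires r1, r2, r6, r8, r9, giving tag_release, hdr_changed, tests_changed, format_ok, compile_b.
Round 2 fires r7, r10, r13, giving cond_1, run_integ, rollback_ready.
Round 3 fires r5, giving artifact_signed.
Round 4 fires r11, giving compile_a.
Round 5 fires r4, giving publish_ok.
Round 6 fires r12, giving cache_hit.
Closure: {artifact_signed, cache_hit, cache_stale, cfg_changed, compile_a, compile_b, compile_c, cond_1, deploy_prod, deploy_stage, format_ok, gen_docs, hdr_changed, link_bin, link_lib, lint_clean, publish_ok, rollback_ready, run_integ, run_unit, src_changed, tag_release, tests_changed} — 23 facts.

23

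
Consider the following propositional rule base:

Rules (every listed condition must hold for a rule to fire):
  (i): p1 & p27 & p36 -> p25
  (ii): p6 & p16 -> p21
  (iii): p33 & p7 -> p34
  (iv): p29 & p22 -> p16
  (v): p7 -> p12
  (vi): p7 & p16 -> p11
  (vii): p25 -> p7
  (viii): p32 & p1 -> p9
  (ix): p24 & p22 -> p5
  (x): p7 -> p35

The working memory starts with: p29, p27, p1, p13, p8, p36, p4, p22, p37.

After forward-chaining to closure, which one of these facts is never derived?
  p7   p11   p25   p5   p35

[1] (i) [p1 & p27 & p36 -> p25]; (iv) [p29 & p22 -> p16]. ⇒ new: p25, p16.
[2] (vii) [p25 -> p7]. ⇒ new: p7.
[3] (v) [p7 -> p12]; (vi) [p7 & p16 -> p11]; (x) [p7 -> p35]. ⇒ new: p12, p11, p35.
Derived: p35 (round 3), p7 (round 2), p11 (round 3), p25 (round 1). p5 never appears in any round.

p5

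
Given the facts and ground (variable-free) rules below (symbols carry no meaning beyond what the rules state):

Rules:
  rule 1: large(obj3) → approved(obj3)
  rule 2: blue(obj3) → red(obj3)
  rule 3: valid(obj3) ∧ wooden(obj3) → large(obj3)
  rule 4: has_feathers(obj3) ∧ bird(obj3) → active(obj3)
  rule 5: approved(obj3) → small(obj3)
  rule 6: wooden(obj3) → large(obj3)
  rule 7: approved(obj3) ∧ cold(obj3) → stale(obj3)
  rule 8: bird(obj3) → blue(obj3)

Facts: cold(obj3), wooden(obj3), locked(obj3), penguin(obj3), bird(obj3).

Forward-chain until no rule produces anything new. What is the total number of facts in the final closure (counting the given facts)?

Round 1: rule 6 [wooden(obj3) → large(obj3)]; rule 8 [bird(obj3) → blue(obj3)]. Adds large(obj3), blue(obj3).
Round 2: rule 1 [large(obj3) → approved(obj3)]; rule 2 [blue(obj3) → red(obj3)]. Adds approved(obj3), red(obj3).
Round 3: rule 5 [approved(obj3) → small(obj3)]; rule 7 [approved(obj3) ∧ cold(obj3) → stale(obj3)]. Adds small(obj3), stale(obj3).
Closure: {approved(obj3), bird(obj3), blue(obj3), cold(obj3), large(obj3), locked(obj3), penguin(obj3), red(obj3), small(obj3), stale(obj3), wooden(obj3)} — 11 facts.

11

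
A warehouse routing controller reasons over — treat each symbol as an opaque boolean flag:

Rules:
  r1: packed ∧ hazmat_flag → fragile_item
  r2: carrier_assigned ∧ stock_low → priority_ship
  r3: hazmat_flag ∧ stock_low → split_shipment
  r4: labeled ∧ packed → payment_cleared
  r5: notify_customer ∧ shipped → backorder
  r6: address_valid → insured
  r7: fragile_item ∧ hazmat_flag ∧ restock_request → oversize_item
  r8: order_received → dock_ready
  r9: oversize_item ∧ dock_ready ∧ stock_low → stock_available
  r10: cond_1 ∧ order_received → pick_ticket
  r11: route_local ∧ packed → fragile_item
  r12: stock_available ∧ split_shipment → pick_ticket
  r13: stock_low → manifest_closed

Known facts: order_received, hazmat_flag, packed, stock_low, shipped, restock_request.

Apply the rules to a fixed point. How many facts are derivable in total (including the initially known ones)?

Round 1 — r1, r3, r8, r13, derive fragile_item, split_shipment, dock_ready, manifest_closed.
Round 2 — r7, derive oversize_item.
Round 3 — r9, derive stock_available.
Round 4 — r12, derive pick_ticket.
Closure: {dock_ready, fragile_item, hazmat_flag, manifest_closed, order_received, oversize_item, packed, pick_ticket, restock_request, shipped, split_shipment, stock_available, stock_low} — 13 facts.

13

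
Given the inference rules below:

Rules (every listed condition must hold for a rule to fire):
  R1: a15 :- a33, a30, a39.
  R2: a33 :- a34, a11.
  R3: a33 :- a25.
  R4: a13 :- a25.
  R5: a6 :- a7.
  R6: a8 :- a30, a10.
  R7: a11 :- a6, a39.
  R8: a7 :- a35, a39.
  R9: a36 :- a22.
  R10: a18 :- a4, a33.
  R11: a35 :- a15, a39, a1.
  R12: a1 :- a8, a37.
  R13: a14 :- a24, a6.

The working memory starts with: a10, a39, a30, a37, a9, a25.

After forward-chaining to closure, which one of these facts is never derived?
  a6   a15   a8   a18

[1] R3 [a33 :- a25.]; R4 [a13 :- a25.]; R6 [a8 :- a30, a10.]. ⇒ new: a33, a13, a8.
[2] R1 [a15 :- a33, a30, a39.]; R12 [a1 :- a8, a37.]. ⇒ new: a15, a1.
[3] R11 [a35 :- a15, a39, a1.]. ⇒ new: a35.
[4] R8 [a7 :- a35, a39.]. ⇒ new: a7.
[5] R5 [a6 :- a7.]. ⇒ new: a6.
[6] R7 [a11 :- a6, a39.]. ⇒ new: a11.
Derived: a8 (round 1), a6 (round 5), a15 (round 2). a18 never appears in any round.

a18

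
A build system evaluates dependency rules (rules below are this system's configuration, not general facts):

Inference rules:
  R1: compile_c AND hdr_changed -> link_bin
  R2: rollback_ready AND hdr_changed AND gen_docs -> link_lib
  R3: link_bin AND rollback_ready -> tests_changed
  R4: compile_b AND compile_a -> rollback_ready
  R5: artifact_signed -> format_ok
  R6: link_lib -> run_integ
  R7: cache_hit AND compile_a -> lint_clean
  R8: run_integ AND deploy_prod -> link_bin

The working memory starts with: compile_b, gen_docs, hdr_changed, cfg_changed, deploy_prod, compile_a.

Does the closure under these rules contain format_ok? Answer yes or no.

no

Round 1 fires R4, giving rollback_ready.
Round 2 fires R2, giving link_lib.
Round 3 fires R6, giving run_integ.
Round 4 fires R8, giving link_bin.
Round 5 fires R3, giving tests_changed.
Fixed point reached. format_ok is concluded only by R5; R5 needs artifact_signed (never derived).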